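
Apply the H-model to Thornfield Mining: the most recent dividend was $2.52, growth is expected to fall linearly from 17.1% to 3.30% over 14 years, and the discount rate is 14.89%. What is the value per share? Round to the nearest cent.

H-model: P₀ = D₀[(1+g_L) + H(g_S−g_L)]/(r−g_L), with H = 14/2 = 7.
P₀ = 2.52 × [(1+0.033) + 7×(0.171−0.033)] / (0.1489−0.033)
   = 2.52 × 1.9990 / 0.1159 = 43.4640

$43.46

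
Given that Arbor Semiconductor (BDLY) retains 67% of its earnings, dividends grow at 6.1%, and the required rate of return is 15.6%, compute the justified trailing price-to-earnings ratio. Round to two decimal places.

3.69

Payout ratio b = 1 − 0.67 = 0.33.
Justified trailing P/E = b(1+g)/(r−g) = 0.33×(1+0.061)/(0.156−0.061) = 3.6856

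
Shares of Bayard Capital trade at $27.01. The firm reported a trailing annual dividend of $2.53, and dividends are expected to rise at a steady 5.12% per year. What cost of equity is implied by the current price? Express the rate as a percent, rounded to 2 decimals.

Rearranging the constant-growth DDM: r = D₁/P₀ + g.
D₁ = 2.53 × (1 + 0.0512) = 2.6595.
r = 2.6595 / 27.01 + 0.0512 = 0.09846 + 0.0512 = 0.14966

14.97%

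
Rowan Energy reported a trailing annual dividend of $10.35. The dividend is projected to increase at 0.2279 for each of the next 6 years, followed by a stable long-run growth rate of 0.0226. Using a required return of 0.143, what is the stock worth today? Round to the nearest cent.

Two-stage DDM. Project D₁…D_6 at 0.2279, terminal growth 0.0226, discount at r = 0.143.
D_1 = 12.7088
D_2 = 15.6051
D_3 = 19.1615
D_4 = 23.5284
D_5 = 28.8905
D_6 = 35.4747
Terminal value at t=6: TV = D_7/(r−g) = 36.2764/(0.143−0.0226) = 301.2990
P₀ = 12.7088/(1+0.143)^1 + 15.6051/(1+0.143)^2 + 19.1615/(1+0.143)^3 + 23.5284/(1+0.143)^4 + 28.8905/(1+0.143)^5 + 35.4747/(1+0.143)^6 + 301.2990/(1+0.143)^6 = 215.5184

$215.52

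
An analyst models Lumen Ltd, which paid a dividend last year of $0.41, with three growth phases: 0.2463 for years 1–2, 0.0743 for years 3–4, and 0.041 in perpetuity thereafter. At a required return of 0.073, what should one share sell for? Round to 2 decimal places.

Three-stage DDM. Project D₁…D_4; terminal Gordon value at t=4 with g = 0.041; discount at r = 0.073.
D_1 = 0.5110
D_2 = 0.6368
D_3 = 0.6842
D_4 = 0.7350
TV_4 = 0.7651/(0.073−0.041) = 23.9101
P₀ = Σ Dₜ/(1+r)ᵗ + TV_4/(1+r)^4 = 20.1754

$20.18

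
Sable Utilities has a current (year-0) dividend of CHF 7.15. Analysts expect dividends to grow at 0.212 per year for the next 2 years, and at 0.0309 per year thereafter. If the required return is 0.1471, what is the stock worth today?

Two-stage DDM. Project D₁…D_2 at 0.212, terminal growth 0.0309, discount at r = 0.1471.
D_1 = 8.6658
D_2 = 10.5029
Terminal value at t=2: TV = D_3/(r−g) = 10.8275/(0.1471−0.0309) = 93.1798
P₀ = 8.6658/(1+0.1471)^1 + 10.5029/(1+0.1471)^2 + 93.1798/(1+0.1471)^2 = 86.3505

CHF 86.35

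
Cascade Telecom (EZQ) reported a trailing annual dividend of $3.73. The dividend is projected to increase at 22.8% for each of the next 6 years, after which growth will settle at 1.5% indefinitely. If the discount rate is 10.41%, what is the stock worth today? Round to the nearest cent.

Two-stage DDM. Project D₁…D_6 at 0.228, terminal growth 0.015, discount at r = 0.1041.
D_1 = 4.5804
D_2 = 5.6248
D_3 = 6.9072
D_4 = 8.4821
D_5 = 10.4160
D_6 = 12.7908
Terminal value at t=6: TV = D_7/(r−g) = 12.9827/(0.1041−0.015) = 145.7093
P₀ = 4.5804/(1+0.1041)^1 + 5.6248/(1+0.1041)^2 + 6.9072/(1+0.1041)^3 + 8.4821/(1+0.1041)^4 + 10.4160/(1+0.1041)^5 + 12.7908/(1+0.1041)^6 + 145.7093/(1+0.1041)^6 = 113.4449

$113.44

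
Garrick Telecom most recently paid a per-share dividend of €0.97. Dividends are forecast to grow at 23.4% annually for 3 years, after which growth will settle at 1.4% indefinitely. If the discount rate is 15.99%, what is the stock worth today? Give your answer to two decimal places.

€11.42

Two-stage DDM. Project D₁…D_3 at 0.234, terminal growth 0.014, discount at r = 0.1599.
D_1 = 1.1970
D_2 = 1.4771
D_3 = 1.8227
Terminal value at t=3: TV = D_4/(r−g) = 1.8482/(0.1599−0.014) = 12.6678
P₀ = 1.1970/(1+0.1599)^1 + 1.4771/(1+0.1599)^2 + 1.8227/(1+0.1599)^3 + 12.6678/(1+0.1599)^3 = 11.4157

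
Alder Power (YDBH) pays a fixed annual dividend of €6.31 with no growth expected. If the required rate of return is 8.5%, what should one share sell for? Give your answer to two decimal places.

€74.24

Zero-growth DDM (perpetuity): P₀ = D/r = 6.31 / 0.085 = 74.2353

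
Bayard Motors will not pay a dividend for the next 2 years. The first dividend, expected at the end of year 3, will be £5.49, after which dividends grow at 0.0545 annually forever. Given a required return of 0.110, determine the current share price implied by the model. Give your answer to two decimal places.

Deferred-dividend DDM. At t=2 the remaining stream is a growing perpetuity with first payment D_3 = 5.49.
V_2 = D_3/(r−g) = 5.49/(0.11−0.0545) = 98.9189
P₀ = V_2/(1+r)^2 = 98.9189/(1+0.11)^2 = 80.2848

£80.28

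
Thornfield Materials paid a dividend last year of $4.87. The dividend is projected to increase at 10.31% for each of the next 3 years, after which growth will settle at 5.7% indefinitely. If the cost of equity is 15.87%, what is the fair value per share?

$56.93

Two-stage DDM. Project D₁…D_3 at 0.1031, terminal growth 0.057, discount at r = 0.1587.
D_1 = 5.3721
D_2 = 5.9260
D_3 = 6.5369
Terminal value at t=3: TV = D_4/(r−g) = 6.9095/(0.1587−0.057) = 67.9403
P₀ = 5.3721/(1+0.1587)^1 + 5.9260/(1+0.1587)^2 + 6.5369/(1+0.1587)^3 + 67.9403/(1+0.1587)^3 = 56.9254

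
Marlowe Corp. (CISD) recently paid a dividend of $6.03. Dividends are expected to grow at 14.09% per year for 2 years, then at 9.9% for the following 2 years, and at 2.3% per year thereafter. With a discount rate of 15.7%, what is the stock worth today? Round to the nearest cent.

$63.06

Three-stage DDM. Project D₁…D_4; terminal Gordon value at t=4 with g = 0.023; discount at r = 0.157.
D_1 = 6.8796
D_2 = 7.8490
D_3 = 8.6260
D_4 = 9.4800
TV_4 = 9.6980/(0.157−0.023) = 72.3734
P₀ = Σ Dₜ/(1+r)ᵗ + TV_4/(1+r)^4 = 63.0564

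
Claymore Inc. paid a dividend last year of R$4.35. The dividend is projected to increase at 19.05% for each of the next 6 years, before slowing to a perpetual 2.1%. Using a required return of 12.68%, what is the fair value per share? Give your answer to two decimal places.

R$90.17

Two-stage DDM. Project D₁…D_6 at 0.1905, terminal growth 0.021, discount at r = 0.1268.
D_1 = 5.1787
D_2 = 6.1652
D_3 = 7.3397
D_4 = 8.7379
D_5 = 10.4025
D_6 = 12.3841
Terminal value at t=6: TV = D_7/(r−g) = 12.6442/(0.1268−0.021) = 119.5104
P₀ = 5.1787/(1+0.1268)^1 + 6.1652/(1+0.1268)^2 + 7.3397/(1+0.1268)^3 + 8.7379/(1+0.1268)^4 + 10.4025/(1+0.1268)^5 + 12.3841/(1+0.1268)^6 + 119.5104/(1+0.1268)^6 = 90.1673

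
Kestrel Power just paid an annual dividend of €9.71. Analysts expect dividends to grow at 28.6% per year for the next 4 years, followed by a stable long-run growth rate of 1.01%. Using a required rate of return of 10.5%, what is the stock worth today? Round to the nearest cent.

Two-stage DDM. Project D₁…D_4 at 0.286, terminal growth 0.0101, discount at r = 0.105.
D_1 = 12.4871
D_2 = 16.0584
D_3 = 20.6510
D_4 = 26.5573
Terminal value at t=4: TV = D_5/(r−g) = 26.8255/(0.105−0.0101) = 282.6710
P₀ = 12.4871/(1+0.105)^1 + 16.0584/(1+0.105)^2 + 20.6510/(1+0.105)^3 + 26.5573/(1+0.105)^4 + 282.6710/(1+0.105)^4 = 247.1680

€247.17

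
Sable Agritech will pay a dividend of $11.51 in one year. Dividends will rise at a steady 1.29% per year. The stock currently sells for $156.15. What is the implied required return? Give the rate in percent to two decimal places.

8.66%

Rearranging the constant-growth DDM: r = D₁/P₀ + g.
r = 11.5100 / 156.15 + 0.0129 = 0.07371 + 0.0129 = 0.08661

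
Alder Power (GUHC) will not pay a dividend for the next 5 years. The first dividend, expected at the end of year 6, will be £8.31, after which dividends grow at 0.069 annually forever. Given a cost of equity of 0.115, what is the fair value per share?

£104.83

Deferred-dividend DDM. At t=5 the remaining stream is a growing perpetuity with first payment D_6 = 8.31.
V_5 = D_6/(r−g) = 8.31/(0.115−0.069) = 180.6522
P₀ = V_5/(1+r)^5 = 180.6522/(1+0.115)^5 = 104.8260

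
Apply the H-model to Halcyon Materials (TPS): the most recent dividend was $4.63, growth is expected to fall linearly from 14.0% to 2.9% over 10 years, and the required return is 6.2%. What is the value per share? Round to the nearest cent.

$222.24

H-model: P₀ = D₀[(1+g_L) + H(g_S−g_L)]/(r−g_L), with H = 10/2 = 5.
P₀ = 4.63 × [(1+0.029) + 5×(0.14−0.029)] / (0.062−0.029)
   = 4.63 × 1.5840 / 0.033 = 222.2400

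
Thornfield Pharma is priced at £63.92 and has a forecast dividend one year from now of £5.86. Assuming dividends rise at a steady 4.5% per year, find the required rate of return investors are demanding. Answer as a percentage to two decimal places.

Rearranging the constant-growth DDM: r = D₁/P₀ + g.
r = 5.8600 / 63.92 + 0.045 = 0.09168 + 0.045 = 0.13668

13.67%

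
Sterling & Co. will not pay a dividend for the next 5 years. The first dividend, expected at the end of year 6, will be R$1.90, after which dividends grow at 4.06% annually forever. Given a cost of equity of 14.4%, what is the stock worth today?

Deferred-dividend DDM. At t=5 the remaining stream is a growing perpetuity with first payment D_6 = 1.90.
V_5 = D_6/(r−g) = 1.90/(0.144−0.0406) = 18.3752
P₀ = V_5/(1+r)^5 = 18.3752/(1+0.144)^5 = 9.3778

R$9.38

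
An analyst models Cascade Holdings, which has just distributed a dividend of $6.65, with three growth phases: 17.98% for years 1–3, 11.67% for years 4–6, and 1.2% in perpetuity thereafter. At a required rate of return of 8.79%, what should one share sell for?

Three-stage DDM. Project D₁…D_6; terminal Gordon value at t=6 with g = 0.012; discount at r = 0.0879.
D_1 = 7.8457
D_2 = 9.2563
D_3 = 10.9206
D_4 = 12.1950
D_5 = 13.6182
D_6 = 15.2074
TV_6 = 15.3899/(0.0879−0.012) = 202.7660
P₀ = Σ Dₜ/(1+r)ᵗ + TV_6/(1+r)^6 = 172.6402

$172.64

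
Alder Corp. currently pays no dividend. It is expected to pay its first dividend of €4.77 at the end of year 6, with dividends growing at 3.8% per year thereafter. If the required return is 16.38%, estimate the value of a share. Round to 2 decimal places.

Deferred-dividend DDM. At t=5 the remaining stream is a growing perpetuity with first payment D_6 = 4.77.
V_5 = D_6/(r−g) = 4.77/(0.1638−0.038) = 37.9173
P₀ = V_5/(1+r)^5 = 37.9173/(1+0.1638)^5 = 17.7601

€17.76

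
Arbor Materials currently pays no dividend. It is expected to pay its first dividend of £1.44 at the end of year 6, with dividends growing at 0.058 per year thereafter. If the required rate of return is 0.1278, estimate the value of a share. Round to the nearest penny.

Deferred-dividend DDM. At t=5 the remaining stream is a growing perpetuity with first payment D_6 = 1.44.
V_5 = D_6/(r−g) = 1.44/(0.1278−0.058) = 20.6304
P₀ = V_5/(1+r)^5 = 20.6304/(1+0.1278)^5 = 11.3070

£11.31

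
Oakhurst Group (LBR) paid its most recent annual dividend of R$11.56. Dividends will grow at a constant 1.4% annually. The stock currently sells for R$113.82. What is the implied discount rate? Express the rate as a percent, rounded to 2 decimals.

11.70%

Rearranging the constant-growth DDM: r = D₁/P₀ + g.
D₁ = 11.56 × (1 + 0.014) = 11.7218.
r = 11.7218 / 113.82 + 0.014 = 0.10299 + 0.014 = 0.11699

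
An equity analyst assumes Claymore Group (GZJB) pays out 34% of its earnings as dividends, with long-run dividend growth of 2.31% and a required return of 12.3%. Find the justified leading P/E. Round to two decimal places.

Justified leading P/E = b/(r−g) = 0.34/(0.123−0.0231) = 3.4034

3.40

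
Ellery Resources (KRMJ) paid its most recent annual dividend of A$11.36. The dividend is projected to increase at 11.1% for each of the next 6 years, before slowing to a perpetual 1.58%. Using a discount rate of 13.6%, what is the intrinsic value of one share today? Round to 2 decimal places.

Two-stage DDM. Project D₁…D_6 at 0.111, terminal growth 0.0158, discount at r = 0.136.
D_1 = 12.6210
D_2 = 14.0219
D_3 = 15.5783
D_4 = 17.3075
D_5 = 19.2286
D_6 = 21.3630
Terminal value at t=6: TV = D_7/(r−g) = 21.7006/(0.136−0.0158) = 180.5371
P₀ = 12.6210/(1+0.136)^1 + 14.0219/(1+0.136)^2 + 15.5783/(1+0.136)^3 + 17.3075/(1+0.136)^4 + 19.2286/(1+0.136)^5 + 21.3630/(1+0.136)^6 + 180.5371/(1+0.136)^6 = 147.1017

A$147.10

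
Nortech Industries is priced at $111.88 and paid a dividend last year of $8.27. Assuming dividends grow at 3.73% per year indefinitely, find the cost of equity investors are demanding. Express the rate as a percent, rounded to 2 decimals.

Rearranging the constant-growth DDM: r = D₁/P₀ + g.
D₁ = 8.27 × (1 + 0.0373) = 8.5785.
r = 8.5785 / 111.88 + 0.0373 = 0.07668 + 0.0373 = 0.11398

11.40%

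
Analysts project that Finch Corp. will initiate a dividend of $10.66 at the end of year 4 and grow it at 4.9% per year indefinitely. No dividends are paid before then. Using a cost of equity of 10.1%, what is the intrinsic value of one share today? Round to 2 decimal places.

Deferred-dividend DDM. At t=3 the remaining stream is a growing perpetuity with first payment D_4 = 10.66.
V_3 = D_4/(r−g) = 10.66/(0.101−0.049) = 205.0000
P₀ = V_3/(1+r)^3 = 205.0000/(1+0.101)^3 = 153.6002

$153.60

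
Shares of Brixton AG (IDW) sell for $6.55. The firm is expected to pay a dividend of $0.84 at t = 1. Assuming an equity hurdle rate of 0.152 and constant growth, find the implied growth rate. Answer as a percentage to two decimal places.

From P₀ = D₁/(r − g), the implied growth is g = r − D₁/P₀.
g = 0.152 − 0.84/6.55 = 0.152 − 0.12824 = 0.02376

2.38%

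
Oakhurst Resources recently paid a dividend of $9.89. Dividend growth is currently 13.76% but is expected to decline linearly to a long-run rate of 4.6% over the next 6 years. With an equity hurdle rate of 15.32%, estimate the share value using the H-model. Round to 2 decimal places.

H-model: P₀ = D₀[(1+g_L) + H(g_S−g_L)]/(r−g_L), with H = 6/2 = 3.
P₀ = 9.89 × [(1+0.046) + 3×(0.1376−0.046)] / (0.1532−0.046)
   = 9.89 × 1.3208 / 0.1072 = 121.8537

$121.85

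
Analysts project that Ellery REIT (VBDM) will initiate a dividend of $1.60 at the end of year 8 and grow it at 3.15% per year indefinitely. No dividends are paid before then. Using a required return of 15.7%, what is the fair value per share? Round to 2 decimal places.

Deferred-dividend DDM. At t=7 the remaining stream is a growing perpetuity with first payment D_8 = 1.60.
V_7 = D_8/(r−g) = 1.60/(0.157−0.0315) = 12.7490
P₀ = V_7/(1+r)^7 = 12.7490/(1+0.157)^7 = 4.5935

$4.59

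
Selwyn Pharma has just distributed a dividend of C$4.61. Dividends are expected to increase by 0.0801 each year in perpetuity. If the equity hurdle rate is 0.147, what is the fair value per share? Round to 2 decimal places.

C$74.43

Gordon growth model: P₀ = D₁/(r − g). D₁ = 4.61 × (1 + 0.0801) = 4.9793.
P₀ = 4.9793 / (0.147 − 0.0801) = 4.9793 / 0.0669 = 74.4284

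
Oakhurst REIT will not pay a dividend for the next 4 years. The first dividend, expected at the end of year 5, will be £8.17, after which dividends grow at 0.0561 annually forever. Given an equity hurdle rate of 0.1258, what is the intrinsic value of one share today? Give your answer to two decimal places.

Deferred-dividend DDM. At t=4 the remaining stream is a growing perpetuity with first payment D_5 = 8.17.
V_4 = D_5/(r−g) = 8.17/(0.1258−0.0561) = 117.2166
P₀ = V_4/(1+r)^4 = 117.2166/(1+0.1258)^4 = 72.9700

£72.97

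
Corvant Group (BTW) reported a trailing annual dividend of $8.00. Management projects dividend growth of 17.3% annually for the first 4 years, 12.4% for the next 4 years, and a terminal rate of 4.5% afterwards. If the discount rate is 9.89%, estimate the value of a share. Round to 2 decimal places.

Three-stage DDM. Project D₁…D_8; terminal Gordon value at t=8 with g = 0.045; discount at r = 0.0989.
D_1 = 9.3840
D_2 = 11.0074
D_3 = 12.9117
D_4 = 15.1454
D_5 = 17.0235
D_6 = 19.1344
D_7 = 21.5071
D_8 = 24.1739
TV_8 = 25.2618/(0.0989−0.045) = 468.6783
P₀ = Σ Dₜ/(1+r)ᵗ + TV_8/(1+r)^8 = 302.1407

$302.14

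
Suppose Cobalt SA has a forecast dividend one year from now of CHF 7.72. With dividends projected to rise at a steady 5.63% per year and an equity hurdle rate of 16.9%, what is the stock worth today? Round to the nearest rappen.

CHF 68.50

Gordon growth model: P₀ = D₁/(r − g), with D₁ = 7.72 given directly.
P₀ = 7.7200 / (0.169 − 0.0563) = 7.7200 / 0.1127 = 68.5004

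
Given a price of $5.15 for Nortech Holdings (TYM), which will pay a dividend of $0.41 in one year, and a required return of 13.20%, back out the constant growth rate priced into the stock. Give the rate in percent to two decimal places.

5.24%

From P₀ = D₁/(r − g), the implied growth is g = r − D₁/P₀.
g = 0.132 − 0.41/5.15 = 0.132 − 0.07961 = 0.05239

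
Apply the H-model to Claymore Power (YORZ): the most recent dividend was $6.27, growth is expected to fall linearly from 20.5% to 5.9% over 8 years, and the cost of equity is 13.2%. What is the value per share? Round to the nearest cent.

$141.12

H-model: P₀ = D₀[(1+g_L) + H(g_S−g_L)]/(r−g_L), with H = 8/2 = 4.
P₀ = 6.27 × [(1+0.059) + 4×(0.205−0.059)] / (0.132−0.059)
   = 6.27 × 1.6430 / 0.073 = 141.1179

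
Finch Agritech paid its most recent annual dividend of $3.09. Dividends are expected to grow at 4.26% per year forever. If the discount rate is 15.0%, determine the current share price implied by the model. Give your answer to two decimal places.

Gordon growth model: P₀ = D₁/(r − g). D₁ = 3.09 × (1 + 0.0426) = 3.2216.
P₀ = 3.2216 / (0.15 − 0.0426) = 3.2216 / 0.1074 = 29.9966

$30.00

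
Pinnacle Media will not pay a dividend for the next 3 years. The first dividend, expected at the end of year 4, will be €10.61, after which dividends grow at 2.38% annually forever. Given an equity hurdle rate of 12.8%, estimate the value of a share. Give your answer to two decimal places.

Deferred-dividend DDM. At t=3 the remaining stream is a growing perpetuity with first payment D_4 = 10.61.
V_3 = D_4/(r−g) = 10.61/(0.128−0.0238) = 101.8234
P₀ = V_3/(1+r)^3 = 101.8234/(1+0.128)^3 = 70.9448

€70.94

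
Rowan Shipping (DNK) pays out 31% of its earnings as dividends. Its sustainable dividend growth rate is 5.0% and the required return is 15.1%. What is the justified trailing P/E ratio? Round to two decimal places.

3.22

Justified trailing P/E = b(1+g)/(r−g) = 0.31×(1+0.05)/(0.151−0.05) = 3.2228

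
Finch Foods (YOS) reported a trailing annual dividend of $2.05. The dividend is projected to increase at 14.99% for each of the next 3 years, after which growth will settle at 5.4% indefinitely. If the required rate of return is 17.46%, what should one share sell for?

Two-stage DDM. Project D₁…D_3 at 0.1499, terminal growth 0.054, discount at r = 0.1746.
D_1 = 2.3573
D_2 = 2.7107
D_3 = 3.1170
Terminal value at t=3: TV = D_4/(r−g) = 3.2853/(0.1746−0.054) = 27.2413
P₀ = 2.3573/(1+0.1746)^1 + 2.7107/(1+0.1746)^2 + 3.1170/(1+0.1746)^3 + 27.2413/(1+0.1746)^3 = 22.7046

$22.70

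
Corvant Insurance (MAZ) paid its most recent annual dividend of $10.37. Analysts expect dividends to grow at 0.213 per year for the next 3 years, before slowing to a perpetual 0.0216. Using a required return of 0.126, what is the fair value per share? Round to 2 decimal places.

Two-stage DDM. Project D₁…D_3 at 0.213, terminal growth 0.0216, discount at r = 0.126.
D_1 = 12.5788
D_2 = 15.2581
D_3 = 18.5081
Terminal value at t=3: TV = D_4/(r−g) = 18.9078/(0.126−0.0216) = 181.1096
P₀ = 12.5788/(1+0.126)^1 + 15.2581/(1+0.126)^2 + 18.5081/(1+0.126)^3 + 181.1096/(1+0.126)^3 = 163.0303

$163.03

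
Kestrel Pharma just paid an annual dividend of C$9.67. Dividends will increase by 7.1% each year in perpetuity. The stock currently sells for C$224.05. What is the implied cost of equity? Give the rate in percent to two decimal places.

11.72%

Rearranging the constant-growth DDM: r = D₁/P₀ + g.
D₁ = 9.67 × (1 + 0.071) = 10.3566.
r = 10.3566 / 224.05 + 0.071 = 0.04622 + 0.071 = 0.11722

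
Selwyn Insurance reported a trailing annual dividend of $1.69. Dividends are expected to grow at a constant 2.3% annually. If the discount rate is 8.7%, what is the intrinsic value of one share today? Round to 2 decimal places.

Gordon growth model: P₀ = D₁/(r − g). D₁ = 1.69 × (1 + 0.023) = 1.7289.
P₀ = 1.7289 / (0.087 − 0.023) = 1.7289 / 0.064 = 27.0136

$27.01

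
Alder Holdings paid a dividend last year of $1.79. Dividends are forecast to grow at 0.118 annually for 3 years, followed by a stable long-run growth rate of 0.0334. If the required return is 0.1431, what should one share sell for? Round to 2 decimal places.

Two-stage DDM. Project D₁…D_3 at 0.118, terminal growth 0.0334, discount at r = 0.1431.
D_1 = 2.0012
D_2 = 2.2374
D_3 = 2.5014
Terminal value at t=3: TV = D_4/(r−g) = 2.5849/(0.1431−0.0334) = 23.5635
P₀ = 2.0012/(1+0.1431)^1 + 2.2374/(1+0.1431)^2 + 2.5014/(1+0.1431)^3 + 23.5635/(1+0.1431)^3 = 20.9133

$20.91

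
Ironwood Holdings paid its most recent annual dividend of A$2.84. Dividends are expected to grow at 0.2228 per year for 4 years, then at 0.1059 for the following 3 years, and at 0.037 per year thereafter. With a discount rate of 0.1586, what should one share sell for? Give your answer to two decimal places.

Three-stage DDM. Project D₁…D_7; terminal Gordon value at t=7 with g = 0.037; discount at r = 0.1586.
D_1 = 3.4728
D_2 = 4.2465
D_3 = 5.1926
D_4 = 6.3495
D_5 = 7.0219
D_6 = 7.7655
D_7 = 8.5879
TV_7 = 8.9057/(0.1586−0.037) = 73.2374
P₀ = Σ Dₜ/(1+r)ᵗ + TV_7/(1+r)^7 = 48.7953

A$48.80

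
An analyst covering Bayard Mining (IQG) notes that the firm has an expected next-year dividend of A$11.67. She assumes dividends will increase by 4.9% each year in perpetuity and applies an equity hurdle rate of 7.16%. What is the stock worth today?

A$516.37

Gordon growth model: P₀ = D₁/(r − g), with D₁ = 11.67 given directly.
P₀ = 11.6700 / (0.0716 − 0.049) = 11.6700 / 0.0226 = 516.3717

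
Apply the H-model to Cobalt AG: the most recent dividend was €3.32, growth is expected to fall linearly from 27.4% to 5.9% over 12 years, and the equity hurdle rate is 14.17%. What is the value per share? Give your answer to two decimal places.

€94.30

H-model: P₀ = D₀[(1+g_L) + H(g_S−g_L)]/(r−g_L), with H = 12/2 = 6.
P₀ = 3.32 × [(1+0.059) + 6×(0.274−0.059)] / (0.1417−0.059)
   = 3.32 × 2.3490 / 0.0827 = 94.3008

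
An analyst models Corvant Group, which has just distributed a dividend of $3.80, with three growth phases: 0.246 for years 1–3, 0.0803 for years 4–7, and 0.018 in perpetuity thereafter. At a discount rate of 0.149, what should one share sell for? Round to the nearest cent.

$59.52

Three-stage DDM. Project D₁…D_7; terminal Gordon value at t=7 with g = 0.018; discount at r = 0.149.
D_1 = 4.7348
D_2 = 5.8996
D_3 = 7.3509
D_4 = 7.9411
D_5 = 8.5788
D_6 = 9.2677
D_7 = 10.0119
TV_7 = 10.1921/(0.149−0.018) = 77.8022
P₀ = Σ Dₜ/(1+r)ᵗ + TV_7/(1+r)^7 = 59.5172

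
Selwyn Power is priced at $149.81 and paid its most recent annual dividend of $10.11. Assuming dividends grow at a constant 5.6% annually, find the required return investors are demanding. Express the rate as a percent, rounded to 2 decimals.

12.73%

Rearranging the constant-growth DDM: r = D₁/P₀ + g.
D₁ = 10.11 × (1 + 0.056) = 10.6762.
r = 10.6762 / 149.81 + 0.056 = 0.07126 + 0.056 = 0.12726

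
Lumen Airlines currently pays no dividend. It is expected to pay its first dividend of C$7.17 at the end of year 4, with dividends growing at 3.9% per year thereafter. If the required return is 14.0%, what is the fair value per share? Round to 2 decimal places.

C$47.92

Deferred-dividend DDM. At t=3 the remaining stream is a growing perpetuity with first payment D_4 = 7.17.
V_3 = D_4/(r−g) = 7.17/(0.14−0.039) = 70.9901
P₀ = V_3/(1+r)^3 = 70.9901/(1+0.14)^3 = 47.9163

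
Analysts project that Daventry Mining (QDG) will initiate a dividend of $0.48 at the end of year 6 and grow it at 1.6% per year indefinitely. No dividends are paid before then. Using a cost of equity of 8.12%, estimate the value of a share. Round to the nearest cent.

$4.98

Deferred-dividend DDM. At t=5 the remaining stream is a growing perpetuity with first payment D_6 = 0.48.
V_5 = D_6/(r−g) = 0.48/(0.0812−0.016) = 7.3620
P₀ = V_5/(1+r)^5 = 7.3620/(1+0.0812)^5 = 4.9827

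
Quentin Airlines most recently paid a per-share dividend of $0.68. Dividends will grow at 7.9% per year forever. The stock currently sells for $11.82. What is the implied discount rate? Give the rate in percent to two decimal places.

14.11%

Rearranging the constant-growth DDM: r = D₁/P₀ + g.
D₁ = 0.68 × (1 + 0.079) = 0.7337.
r = 0.7337 / 11.82 + 0.079 = 0.06207 + 0.079 = 0.14107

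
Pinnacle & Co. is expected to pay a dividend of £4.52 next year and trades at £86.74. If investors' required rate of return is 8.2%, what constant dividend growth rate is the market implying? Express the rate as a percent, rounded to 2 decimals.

2.99%

From P₀ = D₁/(r − g), the implied growth is g = r − D₁/P₀.
g = 0.082 − 4.52/86.74 = 0.082 − 0.05211 = 0.02989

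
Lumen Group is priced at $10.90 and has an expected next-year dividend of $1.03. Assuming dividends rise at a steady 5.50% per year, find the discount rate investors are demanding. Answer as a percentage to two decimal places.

14.95%

Rearranging the constant-growth DDM: r = D₁/P₀ + g.
r = 1.0300 / 10.90 + 0.055 = 0.09450 + 0.055 = 0.14950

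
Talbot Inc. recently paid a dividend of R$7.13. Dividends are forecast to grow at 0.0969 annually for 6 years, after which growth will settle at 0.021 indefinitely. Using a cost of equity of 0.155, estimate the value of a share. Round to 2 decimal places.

R$75.71

Two-stage DDM. Project D₁…D_6 at 0.0969, terminal growth 0.021, discount at r = 0.155.
D_1 = 7.8209
D_2 = 8.5787
D_3 = 9.4100
D_4 = 10.3219
D_5 = 11.3220
D_6 = 12.4191
Terminal value at t=6: TV = D_7/(r−g) = 12.6799/(0.155−0.021) = 94.6265
P₀ = 7.8209/(1+0.155)^1 + 8.5787/(1+0.155)^2 + 9.4100/(1+0.155)^3 + 10.3219/(1+0.155)^4 + 11.3220/(1+0.155)^5 + 12.4191/(1+0.155)^6 + 94.6265/(1+0.155)^6 = 75.7073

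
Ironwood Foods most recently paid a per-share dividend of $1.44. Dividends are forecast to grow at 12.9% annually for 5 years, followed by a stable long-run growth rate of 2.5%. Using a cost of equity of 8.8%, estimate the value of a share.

Two-stage DDM. Project D₁…D_5 at 0.129, terminal growth 0.025, discount at r = 0.088.
D_1 = 1.6258
D_2 = 1.8355
D_3 = 2.0723
D_4 = 2.3396
D_5 = 2.6414
Terminal value at t=5: TV = D_6/(r−g) = 2.7074/(0.088−0.025) = 42.9750
P₀ = 1.6258/(1+0.088)^1 + 1.8355/(1+0.088)^2 + 2.0723/(1+0.088)^3 + 2.3396/(1+0.088)^4 + 2.6414/(1+0.088)^5 + 42.9750/(1+0.088)^5 = 36.2445

$36.24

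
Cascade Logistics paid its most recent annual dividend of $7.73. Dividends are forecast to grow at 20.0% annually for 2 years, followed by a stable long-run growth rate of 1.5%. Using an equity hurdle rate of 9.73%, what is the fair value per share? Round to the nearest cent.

Two-stage DDM. Project D₁…D_2 at 0.2, terminal growth 0.015, discount at r = 0.0973.
D_1 = 9.2760
D_2 = 11.1312
Terminal value at t=2: TV = D_3/(r−g) = 11.2982/(0.0973−0.015) = 137.2803
P₀ = 9.2760/(1+0.0973)^1 + 11.1312/(1+0.0973)^2 + 137.2803/(1+0.0973)^2 = 131.7119

$131.71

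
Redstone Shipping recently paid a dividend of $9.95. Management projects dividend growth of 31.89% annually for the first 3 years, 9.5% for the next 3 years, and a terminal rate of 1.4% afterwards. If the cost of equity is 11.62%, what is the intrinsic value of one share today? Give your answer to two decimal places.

$243.22

Three-stage DDM. Project D₁…D_6; terminal Gordon value at t=6 with g = 0.014; discount at r = 0.1162.
D_1 = 13.1231
D_2 = 17.3080
D_3 = 22.8275
D_4 = 24.9961
D_5 = 27.3708
D_6 = 29.9710
TV_6 = 30.3906/(0.1162−0.014) = 297.3638
P₀ = Σ Dₜ/(1+r)ᵗ + TV_6/(1+r)^6 = 243.2180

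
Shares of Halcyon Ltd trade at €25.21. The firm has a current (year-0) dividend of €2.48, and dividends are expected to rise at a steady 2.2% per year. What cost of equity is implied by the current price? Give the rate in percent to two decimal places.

Rearranging the constant-growth DDM: r = D₁/P₀ + g.
D₁ = 2.48 × (1 + 0.022) = 2.5346.
r = 2.5346 / 25.21 + 0.022 = 0.10054 + 0.022 = 0.12254

12.25%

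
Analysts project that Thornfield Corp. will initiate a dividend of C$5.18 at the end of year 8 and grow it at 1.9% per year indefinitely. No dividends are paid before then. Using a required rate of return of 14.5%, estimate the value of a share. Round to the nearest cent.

C$15.93

Deferred-dividend DDM. At t=7 the remaining stream is a growing perpetuity with first payment D_8 = 5.18.
V_7 = D_8/(r−g) = 5.18/(0.145−0.019) = 41.1111
P₀ = V_7/(1+r)^7 = 41.1111/(1+0.145)^7 = 15.9339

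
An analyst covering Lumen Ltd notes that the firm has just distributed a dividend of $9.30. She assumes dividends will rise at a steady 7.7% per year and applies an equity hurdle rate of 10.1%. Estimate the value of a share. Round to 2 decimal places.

Gordon growth model: P₀ = D₁/(r − g). D₁ = 9.30 × (1 + 0.077) = 10.0161.
P₀ = 10.0161 / (0.101 − 0.077) = 10.0161 / 0.024 = 417.3375

$417.34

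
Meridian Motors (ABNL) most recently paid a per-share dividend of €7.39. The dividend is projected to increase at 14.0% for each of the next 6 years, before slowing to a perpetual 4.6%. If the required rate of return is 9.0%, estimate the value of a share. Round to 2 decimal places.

Two-stage DDM. Project D₁…D_6 at 0.14, terminal growth 0.046, discount at r = 0.09.
D_1 = 8.4246
D_2 = 9.6040
D_3 = 10.9486
D_4 = 12.4814
D_5 = 14.2288
D_6 = 16.2208
Terminal value at t=6: TV = D_7/(r−g) = 16.9670/(0.09−0.046) = 385.6138
P₀ = 8.4246/(1+0.09)^1 + 9.6040/(1+0.09)^2 + 10.9486/(1+0.09)^3 + 12.4814/(1+0.09)^4 + 14.2288/(1+0.09)^5 + 16.2208/(1+0.09)^6 + 385.6138/(1+0.09)^6 = 281.9576

€281.96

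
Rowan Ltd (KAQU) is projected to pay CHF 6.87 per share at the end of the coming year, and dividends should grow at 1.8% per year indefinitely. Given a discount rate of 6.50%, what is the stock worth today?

CHF 146.17

Gordon growth model: P₀ = D₁/(r − g), with D₁ = 6.87 given directly.
P₀ = 6.8700 / (0.065 − 0.018) = 6.8700 / 0.047 = 146.1702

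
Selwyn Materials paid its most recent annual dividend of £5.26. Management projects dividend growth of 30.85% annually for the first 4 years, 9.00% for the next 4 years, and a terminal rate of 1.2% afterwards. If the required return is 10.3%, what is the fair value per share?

£183.79

Three-stage DDM. Project D₁…D_8; terminal Gordon value at t=8 with g = 0.012; discount at r = 0.103.
D_1 = 6.8827
D_2 = 9.0060
D_3 = 11.7844
D_4 = 15.4199
D_5 = 16.8077
D_6 = 18.3203
D_7 = 19.9692
D_8 = 21.7664
TV_8 = 22.0276/(0.103−0.012) = 242.0615
P₀ = Σ Dₜ/(1+r)ᵗ + TV_8/(1+r)^8 = 183.7898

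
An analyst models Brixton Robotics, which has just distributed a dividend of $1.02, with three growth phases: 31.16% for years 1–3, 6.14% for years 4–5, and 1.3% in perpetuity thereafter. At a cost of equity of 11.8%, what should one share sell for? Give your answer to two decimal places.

$21.62

Three-stage DDM. Project D₁…D_5; terminal Gordon value at t=5 with g = 0.013; discount at r = 0.118.
D_1 = 1.3378
D_2 = 1.7547
D_3 = 2.3015
D_4 = 2.4428
D_5 = 2.5928
TV_5 = 2.6265/(0.118−0.013) = 25.0140
P₀ = Σ Dₜ/(1+r)ᵗ + TV_5/(1+r)^5 = 21.6164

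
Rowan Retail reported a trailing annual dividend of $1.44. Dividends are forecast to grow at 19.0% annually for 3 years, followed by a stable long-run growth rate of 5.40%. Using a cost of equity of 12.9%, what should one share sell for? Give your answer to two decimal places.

$28.50

Two-stage DDM. Project D₁…D_3 at 0.19, terminal growth 0.054, discount at r = 0.129.
D_1 = 1.7136
D_2 = 2.0392
D_3 = 2.4266
Terminal value at t=3: TV = D_4/(r−g) = 2.5577/(0.129−0.054) = 34.1022
P₀ = 1.7136/(1+0.129)^1 + 2.0392/(1+0.129)^2 + 2.4266/(1+0.129)^3 + 34.1022/(1+0.129)^3 = 28.5013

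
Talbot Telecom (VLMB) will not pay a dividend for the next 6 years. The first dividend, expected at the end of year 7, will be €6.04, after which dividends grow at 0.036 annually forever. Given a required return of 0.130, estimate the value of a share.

€30.86

Deferred-dividend DDM. At t=6 the remaining stream is a growing perpetuity with first payment D_7 = 6.04.
V_6 = D_7/(r−g) = 6.04/(0.13−0.036) = 64.2553
P₀ = V_6/(1+r)^6 = 64.2553/(1+0.13)^6 = 30.8630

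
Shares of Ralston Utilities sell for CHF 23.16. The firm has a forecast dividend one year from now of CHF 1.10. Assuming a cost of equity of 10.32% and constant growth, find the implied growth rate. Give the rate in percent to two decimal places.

From P₀ = D₁/(r − g), the implied growth is g = r − D₁/P₀.
g = 0.1032 − 1.10/23.16 = 0.1032 − 0.04750 = 0.05570

5.57%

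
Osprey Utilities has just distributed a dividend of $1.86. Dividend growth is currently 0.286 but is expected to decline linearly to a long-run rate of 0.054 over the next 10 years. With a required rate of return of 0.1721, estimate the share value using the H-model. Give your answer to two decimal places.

H-model: P₀ = D₀[(1+g_L) + H(g_S−g_L)]/(r−g_L), with H = 10/2 = 5.
P₀ = 1.86 × [(1+0.054) + 5×(0.286−0.054)] / (0.1721−0.054)
   = 1.86 × 2.2140 / 0.1181 = 34.8691

$34.87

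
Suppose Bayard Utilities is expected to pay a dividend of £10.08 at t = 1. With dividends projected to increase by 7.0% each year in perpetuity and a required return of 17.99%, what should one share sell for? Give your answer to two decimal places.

Gordon growth model: P₀ = D₁/(r − g), with D₁ = 10.08 given directly.
P₀ = 10.0800 / (0.1799 − 0.07) = 10.0800 / 0.1099 = 91.7197

£91.72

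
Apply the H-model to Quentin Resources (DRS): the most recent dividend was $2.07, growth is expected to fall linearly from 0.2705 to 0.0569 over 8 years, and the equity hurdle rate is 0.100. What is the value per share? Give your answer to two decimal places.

H-model: P₀ = D₀[(1+g_L) + H(g_S−g_L)]/(r−g_L), with H = 8/2 = 4.
P₀ = 2.07 × [(1+0.0569) + 4×(0.2705−0.0569)] / (0.1−0.0569)
   = 2.07 × 1.9113 / 0.0431 = 91.7956

$91.80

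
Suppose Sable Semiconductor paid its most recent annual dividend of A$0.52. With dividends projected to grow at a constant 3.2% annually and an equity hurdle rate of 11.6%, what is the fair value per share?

Gordon growth model: P₀ = D₁/(r − g). D₁ = 0.52 × (1 + 0.032) = 0.5366.
P₀ = 0.5366 / (0.116 − 0.032) = 0.5366 / 0.084 = 6.3886

A$6.39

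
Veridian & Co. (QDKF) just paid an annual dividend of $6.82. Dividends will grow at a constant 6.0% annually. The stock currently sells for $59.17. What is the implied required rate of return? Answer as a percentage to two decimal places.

18.22%

Rearranging the constant-growth DDM: r = D₁/P₀ + g.
D₁ = 6.82 × (1 + 0.06) = 7.2292.
r = 7.2292 / 59.17 + 0.06 = 0.12218 + 0.06 = 0.18218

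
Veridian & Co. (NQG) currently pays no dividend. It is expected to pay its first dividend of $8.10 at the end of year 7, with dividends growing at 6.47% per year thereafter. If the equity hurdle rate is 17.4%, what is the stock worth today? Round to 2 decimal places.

Deferred-dividend DDM. At t=6 the remaining stream is a growing perpetuity with first payment D_7 = 8.10.
V_6 = D_7/(r−g) = 8.10/(0.174−0.0647) = 74.1080
P₀ = V_6/(1+r)^6 = 74.1080/(1+0.174)^6 = 28.3046

$28.30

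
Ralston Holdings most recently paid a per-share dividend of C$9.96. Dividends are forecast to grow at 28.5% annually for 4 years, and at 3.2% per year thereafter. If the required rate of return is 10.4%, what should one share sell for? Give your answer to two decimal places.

C$321.10

Two-stage DDM. Project D₁…D_4 at 0.285, terminal growth 0.032, discount at r = 0.104.
D_1 = 12.7986
D_2 = 16.4462
D_3 = 21.1334
D_4 = 27.1564
Terminal value at t=4: TV = D_5/(r−g) = 28.0254/(0.104−0.032) = 389.2414
P₀ = 12.7986/(1+0.104)^1 + 16.4462/(1+0.104)^2 + 21.1334/(1+0.104)^3 + 27.1564/(1+0.104)^4 + 389.2414/(1+0.104)^4 = 321.0982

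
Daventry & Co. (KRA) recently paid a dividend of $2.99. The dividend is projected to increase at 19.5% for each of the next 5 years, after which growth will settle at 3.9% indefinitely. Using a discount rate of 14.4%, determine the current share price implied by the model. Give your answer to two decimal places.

$53.87

Two-stage DDM. Project D₁…D_5 at 0.195, terminal growth 0.039, discount at r = 0.144.
D_1 = 3.5731
D_2 = 4.2698
D_3 = 5.1024
D_4 = 6.0974
D_5 = 7.2864
Terminal value at t=5: TV = D_6/(r−g) = 7.5705/(0.144−0.039) = 72.1003
P₀ = 3.5731/(1+0.144)^1 + 4.2698/(1+0.144)^2 + 5.1024/(1+0.144)^3 + 6.0974/(1+0.144)^4 + 7.2864/(1+0.144)^5 + 72.1003/(1+0.144)^5 = 53.8689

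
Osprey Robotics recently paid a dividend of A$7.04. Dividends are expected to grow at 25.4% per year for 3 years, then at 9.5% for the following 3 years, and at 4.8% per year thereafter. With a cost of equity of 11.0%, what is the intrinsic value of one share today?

Three-stage DDM. Project D₁…D_6; terminal Gordon value at t=6 with g = 0.048; discount at r = 0.11.
D_1 = 8.8282
D_2 = 11.0705
D_3 = 13.8824
D_4 = 15.2013
D_5 = 16.6454
D_6 = 18.2267
TV_6 = 19.1016/(0.11−0.048) = 308.0897
P₀ = Σ Dₜ/(1+r)ᵗ + TV_6/(1+r)^6 = 221.4429

A$221.44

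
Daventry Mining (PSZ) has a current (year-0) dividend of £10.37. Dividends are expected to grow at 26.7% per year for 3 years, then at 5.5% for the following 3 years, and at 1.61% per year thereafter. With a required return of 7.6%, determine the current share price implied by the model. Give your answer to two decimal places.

£363.06

Three-stage DDM. Project D₁…D_6; terminal Gordon value at t=6 with g = 0.0161; discount at r = 0.076.
D_1 = 13.1388
D_2 = 16.6468
D_3 = 21.0916
D_4 = 22.2516
D_5 = 23.4754
D_6 = 24.7666
TV_6 = 25.1653/(0.076−0.0161) = 420.1222
P₀ = Σ Dₜ/(1+r)ᵗ + TV_6/(1+r)^6 = 363.0630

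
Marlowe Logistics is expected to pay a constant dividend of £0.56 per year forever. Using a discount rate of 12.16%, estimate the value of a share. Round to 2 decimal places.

£4.61

Zero-growth DDM (perpetuity): P₀ = D/r = 0.56 / 0.1216 = 4.6053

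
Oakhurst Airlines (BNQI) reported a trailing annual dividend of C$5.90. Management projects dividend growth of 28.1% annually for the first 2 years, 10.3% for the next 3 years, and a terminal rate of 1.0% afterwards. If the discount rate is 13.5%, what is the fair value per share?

Three-stage DDM. Project D₁…D_5; terminal Gordon value at t=5 with g = 0.01; discount at r = 0.135.
D_1 = 7.5579
D_2 = 9.6817
D_3 = 10.6789
D_4 = 11.7788
D_5 = 12.9920
TV_5 = 13.1219/(0.135−0.01) = 104.9756
P₀ = Σ Dₜ/(1+r)ᵗ + TV_5/(1+r)^5 = 91.2059

C$91.21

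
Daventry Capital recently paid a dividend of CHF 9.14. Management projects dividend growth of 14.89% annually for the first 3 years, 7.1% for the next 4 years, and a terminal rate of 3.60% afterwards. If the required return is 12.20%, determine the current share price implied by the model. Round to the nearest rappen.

Three-stage DDM. Project D₁…D_7; terminal Gordon value at t=7 with g = 0.036; discount at r = 0.122.
D_1 = 10.5009
D_2 = 12.0645
D_3 = 13.8609
D_4 = 14.8451
D_5 = 15.8991
D_6 = 17.0279
D_7 = 18.2369
TV_7 = 18.8934/(0.122−0.036) = 219.6909
P₀ = Σ Dₜ/(1+r)ᵗ + TV_7/(1+r)^7 = 161.8903

CHF 161.89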